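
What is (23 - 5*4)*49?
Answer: 147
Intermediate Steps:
(23 - 5*4)*49 = (23 - 20)*49 = 3*49 = 147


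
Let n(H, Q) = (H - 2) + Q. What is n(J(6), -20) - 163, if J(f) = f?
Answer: -179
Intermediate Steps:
n(H, Q) = -2 + H + Q (n(H, Q) = (-2 + H) + Q = -2 + H + Q)
n(J(6), -20) - 163 = (-2 + 6 - 20) - 163 = -16 - 163 = -179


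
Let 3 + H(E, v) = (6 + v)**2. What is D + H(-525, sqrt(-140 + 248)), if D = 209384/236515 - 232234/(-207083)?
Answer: 7004217931427/48978235745 + 72*sqrt(3) ≈ 267.71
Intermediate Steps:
H(E, v) = -3 + (6 + v)**2
D = 98286691382/48978235745 (D = 209384*(1/236515) - 232234*(-1/207083) = 209384/236515 + 232234/207083 = 98286691382/48978235745 ≈ 2.0067)
D + H(-525, sqrt(-140 + 248)) = 98286691382/48978235745 + (-3 + (6 + sqrt(-140 + 248))**2) = 98286691382/48978235745 + (-3 + (6 + sqrt(108))**2) = 98286691382/48978235745 + (-3 + (6 + 6*sqrt(3))**2) = -48648015853/48978235745 + (6 + 6*sqrt(3))**2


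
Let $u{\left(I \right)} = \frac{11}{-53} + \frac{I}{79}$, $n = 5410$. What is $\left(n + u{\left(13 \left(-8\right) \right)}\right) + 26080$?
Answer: $\frac{131842249}{4187} \approx 31488.0$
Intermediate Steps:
$u{\left(I \right)} = - \frac{11}{53} + \frac{I}{79}$ ($u{\left(I \right)} = 11 \left(- \frac{1}{53}\right) + I \frac{1}{79} = - \frac{11}{53} + \frac{I}{79}$)
$\left(n + u{\left(13 \left(-8\right) \right)}\right) + 26080 = \left(5410 + \left(- \frac{11}{53} + \frac{13 \left(-8\right)}{79}\right)\right) + 26080 = \left(5410 + \left(- \frac{11}{53} + \frac{1}{79} \left(-104\right)\right)\right) + 26080 = \left(5410 - \frac{6381}{4187}\right) + 26080 = \frac{22645289}{4187} + 26080 = \frac{131842249}{4187}$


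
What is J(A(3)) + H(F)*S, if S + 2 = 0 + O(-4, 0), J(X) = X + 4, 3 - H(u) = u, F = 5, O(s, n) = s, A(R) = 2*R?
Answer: 22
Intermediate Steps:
H(u) = 3 - u
J(X) = 4 + X
S = -6 (S = -2 + (0 - 4) = -2 - 4 = -6)
J(A(3)) + H(F)*S = (4 + 2*3) + (3 - 1*5)*(-6) = (4 + 6) + (3 - 5)*(-6) = 10 - 2*(-6) = 10 + 12 = 22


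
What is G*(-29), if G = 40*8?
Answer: -9280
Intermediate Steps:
G = 320
G*(-29) = 320*(-29) = -9280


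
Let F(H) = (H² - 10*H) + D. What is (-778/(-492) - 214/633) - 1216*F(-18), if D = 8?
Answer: -32316195821/51906 ≈ -6.2259e+5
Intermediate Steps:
F(H) = 8 + H² - 10*H (F(H) = (H² - 10*H) + 8 = 8 + H² - 10*H)
(-778/(-492) - 214/633) - 1216*F(-18) = (-778/(-492) - 214/633) - 1216*(8 + (-18)² - 10*(-18)) = (-778*(-1/492) - 214*1/633) - 1216*(8 + 324 + 180) = (389/246 - 214/633) - 1216*512 = 64531/51906 - 622592 = -32316195821/51906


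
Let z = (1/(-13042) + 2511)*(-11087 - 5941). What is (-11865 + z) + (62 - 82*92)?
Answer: -278946558741/6521 ≈ -4.2777e+7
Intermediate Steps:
z = -278820396954/6521 (z = (-1/13042 + 2511)*(-17028) = (32748461/13042)*(-17028) = -278820396954/6521 ≈ -4.2757e+7)
(-11865 + z) + (62 - 82*92) = (-11865 - 278820396954/6521) + (62 - 82*92) = -278897768619/6521 + (62 - 7544) = -278897768619/6521 - 7482 = -278946558741/6521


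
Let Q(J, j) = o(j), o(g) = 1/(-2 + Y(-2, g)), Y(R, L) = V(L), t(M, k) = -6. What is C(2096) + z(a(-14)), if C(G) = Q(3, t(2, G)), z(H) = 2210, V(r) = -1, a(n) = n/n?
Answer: 6629/3 ≈ 2209.7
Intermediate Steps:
a(n) = 1
Y(R, L) = -1
o(g) = -1/3 (o(g) = 1/(-2 - 1) = 1/(-3) = -1/3)
Q(J, j) = -1/3
C(G) = -1/3
C(2096) + z(a(-14)) = -1/3 + 2210 = 6629/3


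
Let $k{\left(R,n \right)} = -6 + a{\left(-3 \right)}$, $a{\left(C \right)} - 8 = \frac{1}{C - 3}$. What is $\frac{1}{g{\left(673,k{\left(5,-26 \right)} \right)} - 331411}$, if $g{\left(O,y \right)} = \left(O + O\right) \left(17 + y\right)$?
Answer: $- \frac{3}{918184} \approx -3.2673 \cdot 10^{-6}$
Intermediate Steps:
$a{\left(C \right)} = 8 + \frac{1}{-3 + C}$ ($a{\left(C \right)} = 8 + \frac{1}{C - 3} = 8 + \frac{1}{-3 + C}$)
$k{\left(R,n \right)} = \frac{11}{6}$ ($k{\left(R,n \right)} = -6 + \frac{-23 + 8 \left(-3\right)}{-3 - 3} = -6 + \frac{-23 - 24}{-6} = -6 - - \frac{47}{6} = -6 + \frac{47}{6} = \frac{11}{6}$)
$g{\left(O,y \right)} = 2 O \left(17 + y\right)$
$\frac{1}{g{\left(673,k{\left(5,-26 \right)} \right)} - 331411} = \frac{1}{2 \cdot 673 \left(17 + \frac{11}{6}\right) - 331411} = \frac{1}{2 \cdot 673 \cdot \frac{113}{6} - 331411} = \frac{1}{\frac{76049}{3} - 331411} = \frac{1}{- \frac{918184}{3}} = - \frac{3}{918184}$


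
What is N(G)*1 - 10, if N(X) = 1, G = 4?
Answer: -9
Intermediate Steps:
N(G)*1 - 10 = 1*1 - 10 = 1 - 10 = -9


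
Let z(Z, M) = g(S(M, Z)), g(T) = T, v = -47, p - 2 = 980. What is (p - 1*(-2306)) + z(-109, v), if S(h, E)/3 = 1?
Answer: 3291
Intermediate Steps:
p = 982 (p = 2 + 980 = 982)
S(h, E) = 3 (S(h, E) = 3*1 = 3)
z(Z, M) = 3
(p - 1*(-2306)) + z(-109, v) = (982 - 1*(-2306)) + 3 = (982 + 2306) + 3 = 3288 + 3 = 3291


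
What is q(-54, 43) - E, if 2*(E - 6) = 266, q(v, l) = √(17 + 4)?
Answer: -139 + √21 ≈ -134.42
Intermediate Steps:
q(v, l) = √21
E = 139 (E = 6 + (½)*266 = 6 + 133 = 139)
q(-54, 43) - E = √21 - 1*139 = √21 - 139 = -139 + √21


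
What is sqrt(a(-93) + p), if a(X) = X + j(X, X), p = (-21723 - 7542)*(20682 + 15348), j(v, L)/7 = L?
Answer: I*sqrt(1054418694) ≈ 32472.0*I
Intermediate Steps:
j(v, L) = 7*L
p = -1054417950 (p = -29265*36030 = -1054417950)
a(X) = 8*X (a(X) = X + 7*X = 8*X)
sqrt(a(-93) + p) = sqrt(8*(-93) - 1054417950) = sqrt(-744 - 1054417950) = sqrt(-1054418694) = I*sqrt(1054418694)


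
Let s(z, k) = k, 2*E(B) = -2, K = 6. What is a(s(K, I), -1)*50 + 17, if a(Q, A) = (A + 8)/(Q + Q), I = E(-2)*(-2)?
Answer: 209/2 ≈ 104.50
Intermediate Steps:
E(B) = -1 (E(B) = (½)*(-2) = -1)
I = 2 (I = -1*(-2) = 2)
a(Q, A) = (8 + A)/(2*Q) (a(Q, A) = (8 + A)/((2*Q)) = (8 + A)*(1/(2*Q)) = (8 + A)/(2*Q))
a(s(K, I), -1)*50 + 17 = ((½)*(8 - 1)/2)*50 + 17 = ((½)*(½)*7)*50 + 17 = (7/4)*50 + 17 = 175/2 + 17 = 209/2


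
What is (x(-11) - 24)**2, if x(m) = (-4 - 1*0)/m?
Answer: 67600/121 ≈ 558.68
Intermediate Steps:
x(m) = -4/m (x(m) = (-4 + 0)/m = -4/m)
(x(-11) - 24)**2 = (-4/(-11) - 24)**2 = (-4*(-1/11) - 24)**2 = (4/11 - 24)**2 = (-260/11)**2 = 67600/121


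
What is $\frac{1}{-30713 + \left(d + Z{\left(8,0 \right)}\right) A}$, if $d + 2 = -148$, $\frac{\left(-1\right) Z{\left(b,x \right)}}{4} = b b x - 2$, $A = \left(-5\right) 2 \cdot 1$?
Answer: $- \frac{1}{29293} \approx -3.4138 \cdot 10^{-5}$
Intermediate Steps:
$A = -10$ ($A = \left(-10\right) 1 = -10$)
$Z{\left(b,x \right)} = 8 - 4 x b^{2}$ ($Z{\left(b,x \right)} = - 4 \left(b b x - 2\right) = - 4 \left(b^{2} x - 2\right) = - 4 \left(x b^{2} - 2\right) = - 4 \left(-2 + x b^{2}\right) = 8 - 4 x b^{2}$)
$d = -150$ ($d = -2 - 148 = -150$)
$\frac{1}{-30713 + \left(d + Z{\left(8,0 \right)}\right) A} = \frac{1}{-30713 + \left(-150 + \left(8 - 0 \cdot 8^{2}\right)\right) \left(-10\right)} = \frac{1}{-30713 + \left(-150 + \left(8 - 0 \cdot 64\right)\right) \left(-10\right)} = \frac{1}{-30713 + \left(-150 + \left(8 + 0\right)\right) \left(-10\right)} = \frac{1}{-30713 + \left(-150 + 8\right) \left(-10\right)} = \frac{1}{-30713 - -1420} = \frac{1}{-30713 + 1420} = \frac{1}{-29293} = - \frac{1}{29293}$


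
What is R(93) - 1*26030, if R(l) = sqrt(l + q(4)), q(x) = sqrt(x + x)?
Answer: -26030 + sqrt(93 + 2*sqrt(2)) ≈ -26020.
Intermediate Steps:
q(x) = sqrt(2)*sqrt(x) (q(x) = sqrt(2*x) = sqrt(2)*sqrt(x))
R(l) = sqrt(l + 2*sqrt(2)) (R(l) = sqrt(l + sqrt(2)*sqrt(4)) = sqrt(l + sqrt(2)*2) = sqrt(l + 2*sqrt(2)))
R(93) - 1*26030 = sqrt(93 + 2*sqrt(2)) - 1*26030 = sqrt(93 + 2*sqrt(2)) - 26030 = -26030 + sqrt(93 + 2*sqrt(2))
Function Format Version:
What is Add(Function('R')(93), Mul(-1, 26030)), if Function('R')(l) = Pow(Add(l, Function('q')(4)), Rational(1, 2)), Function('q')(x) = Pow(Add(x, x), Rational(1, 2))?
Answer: Add(-26030, Pow(Add(93, Mul(2, Pow(2, Rational(1, 2)))), Rational(1, 2))) ≈ -26020.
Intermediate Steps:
Function('q')(x) = Mul(Pow(2, Rational(1, 2)), Pow(x, Rational(1, 2))) (Function('q')(x) = Pow(Mul(2, x), Rational(1, 2)) = Mul(Pow(2, Rational(1, 2)), Pow(x, Rational(1, 2))))
Function('R')(l) = Pow(Add(l, Mul(2, Pow(2, Rational(1, 2)))), Rational(1, 2)) (Function('R')(l) = Pow(Add(l, Mul(Pow(2, Rational(1, 2)), Pow(4, Rational(1, 2)))), Rational(1, 2)) = Pow(Add(l, Mul(Pow(2, Rational(1, 2)), 2)), Rational(1, 2)) = Pow(Add(l, Mul(2, Pow(2, Rational(1, 2)))), Rational(1, 2)))
Add(Function('R')(93), Mul(-1, 26030)) = Add(Pow(Add(93, Mul(2, Pow(2, Rational(1, 2)))), Rational(1, 2)), Mul(-1, 26030)) = Add(Pow(Add(93, Mul(2, Pow(2, Rational(1, 2)))), Rational(1, 2)), -26030) = Add(-26030, Pow(Add(93, Mul(2, Pow(2, Rational(1, 2)))), Rational(1, 2)))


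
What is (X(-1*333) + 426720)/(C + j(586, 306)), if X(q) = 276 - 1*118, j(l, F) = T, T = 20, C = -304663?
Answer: -426878/304643 ≈ -1.4012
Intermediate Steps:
j(l, F) = 20
X(q) = 158 (X(q) = 276 - 118 = 158)
(X(-1*333) + 426720)/(C + j(586, 306)) = (158 + 426720)/(-304663 + 20) = 426878/(-304643) = 426878*(-1/304643) = -426878/304643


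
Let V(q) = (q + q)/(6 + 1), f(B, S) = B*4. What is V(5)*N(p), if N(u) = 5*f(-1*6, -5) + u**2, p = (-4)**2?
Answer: 1360/7 ≈ 194.29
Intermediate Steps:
p = 16
f(B, S) = 4*B
N(u) = -120 + u**2 (N(u) = 5*(4*(-1*6)) + u**2 = 5*(4*(-6)) + u**2 = 5*(-24) + u**2 = -120 + u**2)
V(q) = 2*q/7 (V(q) = (2*q)/7 = (2*q)*(1/7) = 2*q/7)
V(5)*N(p) = ((2/7)*5)*(-120 + 16**2) = 10*(-120 + 256)/7 = (10/7)*136 = 1360/7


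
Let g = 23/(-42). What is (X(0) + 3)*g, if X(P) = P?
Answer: -23/14 ≈ -1.6429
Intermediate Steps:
g = -23/42 (g = 23*(-1/42) = -23/42 ≈ -0.54762)
(X(0) + 3)*g = (0 + 3)*(-23/42) = 3*(-23/42) = -23/14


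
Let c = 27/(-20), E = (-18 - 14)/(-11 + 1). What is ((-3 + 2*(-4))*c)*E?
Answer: 1188/25 ≈ 47.520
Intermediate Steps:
E = 16/5 (E = -32/(-10) = -32*(-1/10) = 16/5 ≈ 3.2000)
c = -27/20 (c = 27*(-1/20) = -27/20 ≈ -1.3500)
((-3 + 2*(-4))*c)*E = ((-3 + 2*(-4))*(-27/20))*(16/5) = ((-3 - 8)*(-27/20))*(16/5) = -11*(-27/20)*(16/5) = (297/20)*(16/5) = 1188/25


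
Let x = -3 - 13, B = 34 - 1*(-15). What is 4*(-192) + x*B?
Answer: -1552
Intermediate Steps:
B = 49 (B = 34 + 15 = 49)
x = -16
4*(-192) + x*B = 4*(-192) - 16*49 = -768 - 784 = -1552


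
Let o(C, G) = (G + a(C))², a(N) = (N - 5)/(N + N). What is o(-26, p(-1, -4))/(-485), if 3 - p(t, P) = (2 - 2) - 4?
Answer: -31205/262288 ≈ -0.11897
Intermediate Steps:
a(N) = (-5 + N)/(2*N) (a(N) = (-5 + N)/((2*N)) = (-5 + N)*(1/(2*N)) = (-5 + N)/(2*N))
p(t, P) = 7 (p(t, P) = 3 - ((2 - 2) - 4) = 3 - (0 - 4) = 3 - 1*(-4) = 3 + 4 = 7)
o(C, G) = (G + (-5 + C)/(2*C))²
o(-26, p(-1, -4))/(-485) = ((¼)*(-5 - 26 + 2*(-26)*7)²/(-26)²)/(-485) = ((¼)*(1/676)*(-5 - 26 - 364)²)*(-1/485) = ((¼)*(1/676)*(-395)²)*(-1/485) = ((¼)*(1/676)*156025)*(-1/485) = (156025/2704)*(-1/485) = -31205/262288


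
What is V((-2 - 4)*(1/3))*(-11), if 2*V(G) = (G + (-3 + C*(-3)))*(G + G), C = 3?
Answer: -308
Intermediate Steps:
V(G) = G*(-12 + G) (V(G) = ((G + (-3 + 3*(-3)))*(G + G))/2 = ((G + (-3 - 9))*(2*G))/2 = ((G - 12)*(2*G))/2 = ((-12 + G)*(2*G))/2 = (2*G*(-12 + G))/2 = G*(-12 + G))
V((-2 - 4)*(1/3))*(-11) = (((-2 - 4)*(1/3))*(-12 + (-2 - 4)*(1/3)))*(-11) = ((-6/3)*(-12 - 6/3))*(-11) = ((-6*1/3)*(-12 - 6*1/3))*(-11) = -2*(-12 - 2)*(-11) = -2*(-14)*(-11) = 28*(-11) = -308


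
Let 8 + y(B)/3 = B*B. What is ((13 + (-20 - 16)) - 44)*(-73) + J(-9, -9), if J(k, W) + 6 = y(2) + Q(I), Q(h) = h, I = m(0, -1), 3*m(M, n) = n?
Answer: 14618/3 ≈ 4872.7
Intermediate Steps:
m(M, n) = n/3
I = -⅓ (I = (⅓)*(-1) = -⅓ ≈ -0.33333)
y(B) = -24 + 3*B² (y(B) = -24 + 3*(B*B) = -24 + 3*B²)
J(k, W) = -55/3 (J(k, W) = -6 + ((-24 + 3*2²) - ⅓) = -6 + ((-24 + 3*4) - ⅓) = -6 + ((-24 + 12) - ⅓) = -6 + (-12 - ⅓) = -6 - 37/3 = -55/3)
((13 + (-20 - 16)) - 44)*(-73) + J(-9, -9) = ((13 + (-20 - 16)) - 44)*(-73) - 55/3 = ((13 - 36) - 44)*(-73) - 55/3 = (-23 - 44)*(-73) - 55/3 = -67*(-73) - 55/3 = 4891 - 55/3 = 14618/3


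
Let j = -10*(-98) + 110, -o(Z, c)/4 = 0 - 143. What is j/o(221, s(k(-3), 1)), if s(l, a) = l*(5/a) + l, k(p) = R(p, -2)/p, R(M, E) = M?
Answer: 545/286 ≈ 1.9056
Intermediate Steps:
k(p) = 1 (k(p) = p/p = 1)
s(l, a) = l + 5*l/a (s(l, a) = 5*l/a + l = l + 5*l/a)
o(Z, c) = 572 (o(Z, c) = -4*(0 - 143) = -4*(-143) = 572)
j = 1090 (j = 980 + 110 = 1090)
j/o(221, s(k(-3), 1)) = 1090/572 = 1090*(1/572) = 545/286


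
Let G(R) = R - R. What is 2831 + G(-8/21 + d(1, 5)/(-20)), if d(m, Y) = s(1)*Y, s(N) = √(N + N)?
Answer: 2831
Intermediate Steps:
s(N) = √2*√N (s(N) = √(2*N) = √2*√N)
d(m, Y) = Y*√2 (d(m, Y) = (√2*√1)*Y = (√2*1)*Y = √2*Y = Y*√2)
G(R) = 0
2831 + G(-8/21 + d(1, 5)/(-20)) = 2831 + 0 = 2831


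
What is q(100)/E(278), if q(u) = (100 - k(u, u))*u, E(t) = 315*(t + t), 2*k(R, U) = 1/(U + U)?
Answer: 13333/233520 ≈ 0.057096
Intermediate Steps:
k(R, U) = 1/(4*U) (k(R, U) = 1/(2*(U + U)) = 1/(2*((2*U))) = (1/(2*U))/2 = 1/(4*U))
E(t) = 630*t (E(t) = 315*(2*t) = 630*t)
q(u) = u*(100 - 1/(4*u)) (q(u) = (100 - 1/(4*u))*u = u*(100 - 1/(4*u)))
q(100)/E(278) = (-1/4 + 100*100)/((630*278)) = (-1/4 + 10000)/175140 = (39999/4)*(1/175140) = 13333/233520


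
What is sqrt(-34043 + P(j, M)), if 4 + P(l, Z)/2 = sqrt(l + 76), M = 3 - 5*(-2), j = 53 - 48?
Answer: I*sqrt(34033) ≈ 184.48*I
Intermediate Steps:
j = 5
M = 13 (M = 3 + 10 = 13)
P(l, Z) = -8 + 2*sqrt(76 + l) (P(l, Z) = -8 + 2*sqrt(l + 76) = -8 + 2*sqrt(76 + l))
sqrt(-34043 + P(j, M)) = sqrt(-34043 + (-8 + 2*sqrt(76 + 5))) = sqrt(-34043 + (-8 + 2*sqrt(81))) = sqrt(-34043 + (-8 + 2*9)) = sqrt(-34043 + (-8 + 18)) = sqrt(-34043 + 10) = sqrt(-34033) = I*sqrt(34033)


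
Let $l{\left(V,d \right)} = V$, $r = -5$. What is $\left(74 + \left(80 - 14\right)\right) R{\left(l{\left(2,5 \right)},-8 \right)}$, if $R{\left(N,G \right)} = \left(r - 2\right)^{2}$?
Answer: $6860$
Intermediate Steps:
$R{\left(N,G \right)} = 49$ ($R{\left(N,G \right)} = \left(-5 - 2\right)^{2} = \left(-7\right)^{2} = 49$)
$\left(74 + \left(80 - 14\right)\right) R{\left(l{\left(2,5 \right)},-8 \right)} = \left(74 + \left(80 - 14\right)\right) 49 = \left(74 + 66\right) 49 = 140 \cdot 49 = 6860$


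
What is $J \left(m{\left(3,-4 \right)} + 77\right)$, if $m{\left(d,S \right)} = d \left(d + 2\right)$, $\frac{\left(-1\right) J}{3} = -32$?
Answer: $8832$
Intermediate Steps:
$J = 96$ ($J = \left(-3\right) \left(-32\right) = 96$)
$m{\left(d,S \right)} = d \left(2 + d\right)$
$J \left(m{\left(3,-4 \right)} + 77\right) = 96 \left(3 \left(2 + 3\right) + 77\right) = 96 \left(3 \cdot 5 + 77\right) = 96 \left(15 + 77\right) = 96 \cdot 92 = 8832$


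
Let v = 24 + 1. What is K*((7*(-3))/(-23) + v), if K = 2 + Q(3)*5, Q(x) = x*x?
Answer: 28012/23 ≈ 1217.9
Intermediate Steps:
Q(x) = x²
K = 47 (K = 2 + 3²*5 = 2 + 9*5 = 2 + 45 = 47)
v = 25
K*((7*(-3))/(-23) + v) = 47*((7*(-3))/(-23) + 25) = 47*(-21*(-1/23) + 25) = 47*(21/23 + 25) = 47*(596/23) = 28012/23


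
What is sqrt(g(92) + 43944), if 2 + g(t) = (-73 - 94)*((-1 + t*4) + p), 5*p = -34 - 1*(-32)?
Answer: I*sqrt(432005)/5 ≈ 131.45*I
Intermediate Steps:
p = -2/5 (p = (-34 - 1*(-32))/5 = (-34 + 32)/5 = (1/5)*(-2) = -2/5 ≈ -0.40000)
g(t) = 1159/5 - 668*t (g(t) = -2 + (-73 - 94)*((-1 + t*4) - 2/5) = -2 - 167*((-1 + 4*t) - 2/5) = -2 - 167*(-7/5 + 4*t) = -2 + (1169/5 - 668*t) = 1159/5 - 668*t)
sqrt(g(92) + 43944) = sqrt((1159/5 - 668*92) + 43944) = sqrt((1159/5 - 61456) + 43944) = sqrt(-306121/5 + 43944) = sqrt(-86401/5) = I*sqrt(432005)/5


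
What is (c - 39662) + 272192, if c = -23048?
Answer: 209482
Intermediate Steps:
(c - 39662) + 272192 = (-23048 - 39662) + 272192 = -62710 + 272192 = 209482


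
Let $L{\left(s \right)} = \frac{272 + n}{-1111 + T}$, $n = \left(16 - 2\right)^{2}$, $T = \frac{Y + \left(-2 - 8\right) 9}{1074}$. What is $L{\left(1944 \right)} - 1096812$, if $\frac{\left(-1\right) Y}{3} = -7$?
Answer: $- \frac{11186389884}{10199} \approx -1.0968 \cdot 10^{6}$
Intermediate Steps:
$Y = 21$ ($Y = \left(-3\right) \left(-7\right) = 21$)
$T = - \frac{23}{358}$ ($T = \frac{21 + \left(-2 - 8\right) 9}{1074} = \left(21 - 90\right) \frac{1}{1074} = \left(-69\right) \frac{1}{1074} = - \frac{23}{358} \approx -0.064246$)
$n = 196$ ($n = 14^{2} = 196$)
$L{\left(s \right)} = - \frac{4296}{10199}$ ($L{\left(s \right)} = \frac{272 + 196}{-1111 - \frac{23}{358}} = \frac{468}{- \frac{397761}{358}} = 468 \left(- \frac{358}{397761}\right) = - \frac{4296}{10199}$)
$L{\left(1944 \right)} - 1096812 = - \frac{4296}{10199} - 1096812 = - \frac{11186389884}{10199}$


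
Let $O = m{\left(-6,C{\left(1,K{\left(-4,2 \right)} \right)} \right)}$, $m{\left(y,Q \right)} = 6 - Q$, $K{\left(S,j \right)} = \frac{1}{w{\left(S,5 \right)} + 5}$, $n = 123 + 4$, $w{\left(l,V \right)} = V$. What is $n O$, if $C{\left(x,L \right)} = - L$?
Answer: $\frac{7747}{10} \approx 774.7$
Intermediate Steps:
$n = 127$
$K{\left(S,j \right)} = \frac{1}{10}$ ($K{\left(S,j \right)} = \frac{1}{5 + 5} = \frac{1}{10}$)
$O = \frac{61}{10}$ ($O = 6 - \left(-1\right) \frac{1}{10} = 6 - - \frac{1}{10} = 6 + \frac{1}{10} = \frac{61}{10} \approx 6.1$)
$n O = 127 \cdot \frac{61}{10} = \frac{7747}{10}$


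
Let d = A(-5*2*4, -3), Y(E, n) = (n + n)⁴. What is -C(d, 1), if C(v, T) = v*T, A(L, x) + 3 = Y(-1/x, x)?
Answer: -1293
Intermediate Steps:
Y(E, n) = 16*n⁴ (Y(E, n) = (2*n)⁴ = 16*n⁴)
A(L, x) = -3 + 16*x⁴
d = 1293 (d = -3 + 16*(-3)⁴ = -3 + 16*81 = -3 + 1296 = 1293)
C(v, T) = T*v
-C(d, 1) = -1293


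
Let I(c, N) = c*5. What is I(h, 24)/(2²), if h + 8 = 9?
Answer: 5/4 ≈ 1.2500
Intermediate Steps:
h = 1 (h = -8 + 9 = 1)
I(c, N) = 5*c
I(h, 24)/(2²) = (5*1)/(2²) = 5/4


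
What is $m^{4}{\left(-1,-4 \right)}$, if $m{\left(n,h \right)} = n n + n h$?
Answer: $625$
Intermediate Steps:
$m{\left(n,h \right)} = n^{2} + h n$
$m^{4}{\left(-1,-4 \right)} = \left(- (-4 - 1)\right)^{4} = \left(\left(-1\right) \left(-5\right)\right)^{4} = 5^{4} = 625$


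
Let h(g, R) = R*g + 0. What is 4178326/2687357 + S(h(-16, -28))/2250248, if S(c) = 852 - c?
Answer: 2350838854269/1511804928634 ≈ 1.5550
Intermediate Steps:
h(g, R) = R*g
4178326/2687357 + S(h(-16, -28))/2250248 = 4178326/2687357 + (852 - (-28)*(-16))/2250248 = 4178326*(1/2687357) + (852 - 1*448)*(1/2250248) = 4178326/2687357 + (852 - 448)*(1/2250248) = 4178326/2687357 + 404*(1/2250248) = 4178326/2687357 + 101/562562 = 2350838854269/1511804928634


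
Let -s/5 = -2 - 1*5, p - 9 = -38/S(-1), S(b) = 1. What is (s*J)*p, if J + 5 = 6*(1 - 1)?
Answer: 5075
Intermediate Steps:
p = -29 (p = 9 - 38/1 = 9 - 38*1 = 9 - 38 = -29)
J = -5 (J = -5 + 6*(1 - 1) = -5 + 6*0 = -5 + 0 = -5)
s = 35 (s = -5*(-2 - 1*5) = -5*(-2 - 5) = -5*(-7) = 35)
(s*J)*p = (35*(-5))*(-29) = -175*(-29) = 5075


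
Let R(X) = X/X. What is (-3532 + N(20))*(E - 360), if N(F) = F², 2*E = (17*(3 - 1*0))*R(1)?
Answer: 1047654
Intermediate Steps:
R(X) = 1
E = 51/2 (E = ((17*(3 - 1*0))*1)/2 = ((17*(3 + 0))*1)/2 = ((17*3)*1)/2 = (51*1)/2 = (½)*51 = 51/2 ≈ 25.500)
(-3532 + N(20))*(E - 360) = (-3532 + 20²)*(51/2 - 360) = (-3532 + 400)*(-669/2) = -3132*(-669/2) = 1047654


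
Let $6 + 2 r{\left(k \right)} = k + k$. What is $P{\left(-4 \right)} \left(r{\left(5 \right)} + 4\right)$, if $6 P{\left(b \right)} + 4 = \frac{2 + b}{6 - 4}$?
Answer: $-5$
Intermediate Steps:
$P{\left(b \right)} = - \frac{1}{2} + \frac{b}{12}$ ($P{\left(b \right)} = - \frac{2}{3} + \frac{\left(2 + b\right) \frac{1}{6 - 4}}{6} = - \frac{2}{3} + \frac{\left(2 + b\right) \frac{1}{2}}{6} = - \frac{2}{3} + \frac{1 + \frac{b}{2}}{6} = - \frac{2}{3} + \left(\frac{1}{6} + \frac{b}{12}\right) = - \frac{1}{2} + \frac{b}{12}$)
$r{\left(k \right)} = -3 + k$ ($r{\left(k \right)} = -3 + \frac{k + k}{2} = -3 + \frac{2 k}{2} = -3 + k$)
$P{\left(-4 \right)} \left(r{\left(5 \right)} + 4\right) = \left(- \frac{1}{2} + \frac{1}{12} \left(-4\right)\right) \left(\left(-3 + 5\right) + 4\right) = \left(- \frac{1}{2} - \frac{1}{3}\right) \left(2 + 4\right) = \left(- \frac{5}{6}\right) 6 = -5$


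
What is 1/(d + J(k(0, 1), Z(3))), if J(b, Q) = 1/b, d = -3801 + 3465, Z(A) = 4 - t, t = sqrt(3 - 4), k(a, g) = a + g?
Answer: -1/335 ≈ -0.0029851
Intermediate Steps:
t = I (t = sqrt(-1) = I ≈ 1.0*I)
Z(A) = 4 - I
d = -336
1/(d + J(k(0, 1), Z(3))) = 1/(-336 + 1/(0 + 1)) = 1/(-336 + 1/1) = 1/(-336 + 1) = 1/(-335) = -1/335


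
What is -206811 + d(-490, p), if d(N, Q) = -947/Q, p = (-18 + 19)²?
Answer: -207758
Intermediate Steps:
p = 1 (p = 1² = 1)
-206811 + d(-490, p) = -206811 - 947/1 = -206811 - 947*1 = -206811 - 947 = -207758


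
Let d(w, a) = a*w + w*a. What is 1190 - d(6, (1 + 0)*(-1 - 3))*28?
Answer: 2534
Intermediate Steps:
d(w, a) = 2*a*w (d(w, a) = a*w + a*w = 2*a*w)
1190 - d(6, (1 + 0)*(-1 - 3))*28 = 1190 - 2*((1 + 0)*(-1 - 3))*6*28 = 1190 - 2*(1*(-4))*6*28 = 1190 - 2*(-4)*6*28 = 1190 - (-48)*28 = 1190 - 1*(-1344) = 1190 + 1344 = 2534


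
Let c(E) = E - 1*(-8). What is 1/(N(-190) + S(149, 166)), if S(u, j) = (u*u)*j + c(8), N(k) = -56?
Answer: 1/3685326 ≈ 2.7135e-7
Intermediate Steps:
c(E) = 8 + E (c(E) = E + 8 = 8 + E)
S(u, j) = 16 + j*u**2 (S(u, j) = (u*u)*j + (8 + 8) = u**2*j + 16 = j*u**2 + 16 = 16 + j*u**2)
1/(N(-190) + S(149, 166)) = 1/(-56 + (16 + 166*149**2)) = 1/(-56 + (16 + 166*22201)) = 1/(-56 + (16 + 3685366)) = 1/(-56 + 3685382) = 1/3685326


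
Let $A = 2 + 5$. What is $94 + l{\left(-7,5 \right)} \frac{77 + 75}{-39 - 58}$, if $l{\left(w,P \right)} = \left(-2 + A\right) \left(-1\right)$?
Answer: $\frac{9878}{97} \approx 101.84$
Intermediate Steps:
$A = 7$
$l{\left(w,P \right)} = -5$ ($l{\left(w,P \right)} = \left(-2 + 7\right) \left(-1\right) = 5 \left(-1\right) = -5$)
$94 + l{\left(-7,5 \right)} \frac{77 + 75}{-39 - 58} = 94 - 5 \frac{77 + 75}{-39 - 58} = 94 - 5 \frac{152}{-97} = 94 - 5 \cdot 152 \left(- \frac{1}{97}\right) = 94 - - \frac{760}{97} = 94 + \frac{760}{97} = \frac{9878}{97}$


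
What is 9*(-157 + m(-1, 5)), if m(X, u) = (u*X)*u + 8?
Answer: -1566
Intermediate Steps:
m(X, u) = 8 + X*u² (m(X, u) = (X*u)*u + 8 = X*u² + 8 = 8 + X*u²)
9*(-157 + m(-1, 5)) = 9*(-157 + (8 - 1*5²)) = 9*(-157 + (8 - 1*25)) = 9*(-157 + (8 - 25)) = 9*(-157 - 17) = 9*(-174) = -1566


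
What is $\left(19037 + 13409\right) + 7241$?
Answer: $39687$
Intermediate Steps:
$\left(19037 + 13409\right) + 7241 = 32446 + 7241 = 39687$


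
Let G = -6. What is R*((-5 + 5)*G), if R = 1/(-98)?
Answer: 0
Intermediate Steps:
R = -1/98 ≈ -0.010204
R*((-5 + 5)*G) = -(-5 + 5)*(-6)/98 = -0*(-6) = -1/98*0 = 0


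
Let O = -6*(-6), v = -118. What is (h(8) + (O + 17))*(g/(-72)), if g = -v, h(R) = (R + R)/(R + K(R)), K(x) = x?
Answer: -177/2 ≈ -88.500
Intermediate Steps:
O = 36
h(R) = 1 (h(R) = (R + R)/(R + R) = (2*R)/((2*R)) = (2*R)*(1/(2*R)) = 1)
g = 118 (g = -1*(-118) = 118)
(h(8) + (O + 17))*(g/(-72)) = (1 + (36 + 17))*(118/(-72)) = (1 + 53)*(118*(-1/72)) = 54*(-59/36) = -177/2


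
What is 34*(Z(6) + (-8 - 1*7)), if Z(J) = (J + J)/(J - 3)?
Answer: -374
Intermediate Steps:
Z(J) = 2*J/(-3 + J) (Z(J) = (2*J)/(-3 + J) = 2*J/(-3 + J))
34*(Z(6) + (-8 - 1*7)) = 34*(2*6/(-3 + 6) + (-8 - 1*7)) = 34*(2*6/3 + (-8 - 7)) = 34*(2*6*(⅓) - 15) = 34*(4 - 15) = 34*(-11) = -374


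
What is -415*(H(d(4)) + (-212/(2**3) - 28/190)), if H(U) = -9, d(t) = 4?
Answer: 562159/38 ≈ 14794.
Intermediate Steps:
-415*(H(d(4)) + (-212/(2**3) - 28/190)) = -415*(-9 + (-212/(2**3) - 28/190)) = -415*(-9 + (-212/8 - 28*1/190)) = -415*(-9 + (-212*1/8 - 14/95)) = -415*(-9 + (-53/2 - 14/95)) = -415*(-9 - 5063/190) = -415*(-6773/190) = 562159/38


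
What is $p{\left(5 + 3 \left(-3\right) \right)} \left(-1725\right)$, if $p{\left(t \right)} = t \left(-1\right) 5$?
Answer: $-34500$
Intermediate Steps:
$p{\left(t \right)} = - 5 t$ ($p{\left(t \right)} = - t 5 = - 5 t$)
$p{\left(5 + 3 \left(-3\right) \right)} \left(-1725\right) = - 5 \left(5 + 3 \left(-3\right)\right) \left(-1725\right) = - 5 \left(5 - 9\right) \left(-1725\right) = \left(-5\right) \left(-4\right) \left(-1725\right) = 20 \left(-1725\right) = -34500$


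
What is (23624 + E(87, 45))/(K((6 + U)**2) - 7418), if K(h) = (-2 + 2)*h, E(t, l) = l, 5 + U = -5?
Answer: -23669/7418 ≈ -3.1908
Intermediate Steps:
U = -10 (U = -5 - 5 = -10)
K(h) = 0 (K(h) = 0*h = 0)
(23624 + E(87, 45))/(K((6 + U)**2) - 7418) = (23624 + 45)/(0 - 7418) = 23669/(-7418) = 23669*(-1/7418) = -23669/7418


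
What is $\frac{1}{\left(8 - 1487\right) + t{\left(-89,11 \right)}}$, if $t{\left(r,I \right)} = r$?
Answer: $- \frac{1}{1568} \approx -0.00063775$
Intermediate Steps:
$\frac{1}{\left(8 - 1487\right) + t{\left(-89,11 \right)}} = \frac{1}{\left(8 - 1487\right) - 89} = \frac{1}{-1479 - 89} = \frac{1}{-1568} = - \frac{1}{1568}$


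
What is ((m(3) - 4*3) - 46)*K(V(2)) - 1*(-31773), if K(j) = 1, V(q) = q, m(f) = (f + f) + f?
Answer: 31724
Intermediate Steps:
m(f) = 3*f (m(f) = 2*f + f = 3*f)
((m(3) - 4*3) - 46)*K(V(2)) - 1*(-31773) = ((3*3 - 4*3) - 46)*1 - 1*(-31773) = ((9 - 12) - 46)*1 + 31773 = (-3 - 46)*1 + 31773 = -49*1 + 31773 = -49 + 31773 = 31724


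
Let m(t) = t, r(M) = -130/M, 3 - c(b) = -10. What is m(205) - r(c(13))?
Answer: 215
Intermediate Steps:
c(b) = 13 (c(b) = 3 - 1*(-10) = 3 + 10 = 13)
m(205) - r(c(13)) = 205 - (-130)/13 = 205 - 1*(-10) = 205 + 10 = 215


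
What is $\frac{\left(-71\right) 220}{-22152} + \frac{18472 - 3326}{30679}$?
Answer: $\frac{2868733}{2392962} \approx 1.1988$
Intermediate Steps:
$\frac{\left(-71\right) 220}{-22152} + \frac{18472 - 3326}{30679} = \left(-15620\right) \left(- \frac{1}{22152}\right) + \left(18472 - 3326\right) \frac{1}{30679} = \frac{55}{78} + 15146 \cdot \frac{1}{30679} = \frac{55}{78} + \frac{15146}{30679} = \frac{2868733}{2392962}$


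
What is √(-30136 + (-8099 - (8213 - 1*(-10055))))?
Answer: I*√56503 ≈ 237.7*I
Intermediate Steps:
√(-30136 + (-8099 - (8213 - 1*(-10055)))) = √(-30136 + (-8099 - (8213 + 10055))) = √(-30136 + (-8099 - 1*18268)) = √(-30136 + (-8099 - 18268)) = √(-30136 - 26367) = √(-56503) = I*√56503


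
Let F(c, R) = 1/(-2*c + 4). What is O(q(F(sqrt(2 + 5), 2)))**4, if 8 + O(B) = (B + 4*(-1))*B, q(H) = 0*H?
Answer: 4096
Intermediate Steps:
F(c, R) = 1/(4 - 2*c)
q(H) = 0
O(B) = -8 + B*(-4 + B) (O(B) = -8 + (B + 4*(-1))*B = -8 + (B - 4)*B = -8 + (-4 + B)*B = -8 + B*(-4 + B))
O(q(F(sqrt(2 + 5), 2)))**4 = (-8 + 0**2 - 4*0)**4 = (-8 + 0 + 0)**4 = (-8)**4 = 4096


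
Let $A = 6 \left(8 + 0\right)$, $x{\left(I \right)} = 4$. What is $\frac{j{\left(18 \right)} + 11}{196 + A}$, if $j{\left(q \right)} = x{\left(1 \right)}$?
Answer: $\frac{15}{244} \approx 0.061475$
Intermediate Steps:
$A = 48$ ($A = 6 \cdot 8 = 48$)
$j{\left(q \right)} = 4$
$\frac{j{\left(18 \right)} + 11}{196 + A} = \frac{4 + 11}{196 + 48} = \frac{15}{244}$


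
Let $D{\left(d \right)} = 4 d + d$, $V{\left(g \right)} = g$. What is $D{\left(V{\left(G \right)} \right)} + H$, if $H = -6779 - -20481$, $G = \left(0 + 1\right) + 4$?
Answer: $13727$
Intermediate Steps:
$G = 5$ ($G = 1 + 4 = 5$)
$D{\left(d \right)} = 5 d$
$H = 13702$ ($H = -6779 + 20481 = 13702$)
$D{\left(V{\left(G \right)} \right)} + H = 5 \cdot 5 + 13702 = 25 + 13702 = 13727$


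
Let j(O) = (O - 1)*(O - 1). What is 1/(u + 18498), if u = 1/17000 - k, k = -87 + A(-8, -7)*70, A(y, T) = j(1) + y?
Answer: 17000/325465001 ≈ 5.2233e-5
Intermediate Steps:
j(O) = (-1 + O)² (j(O) = (-1 + O)*(-1 + O) = (-1 + O)²)
A(y, T) = y (A(y, T) = (-1 + 1)² + y = 0² + y = 0 + y = y)
k = -647 (k = -87 - 8*70 = -87 - 560 = -647)
u = 10999001/17000 (u = 1/17000 - 1*(-647) = 1/17000 + 647 = 10999001/17000 ≈ 647.00)
1/(u + 18498) = 1/(10999001/17000 + 18498) = 1/(325465001/17000) = 17000/325465001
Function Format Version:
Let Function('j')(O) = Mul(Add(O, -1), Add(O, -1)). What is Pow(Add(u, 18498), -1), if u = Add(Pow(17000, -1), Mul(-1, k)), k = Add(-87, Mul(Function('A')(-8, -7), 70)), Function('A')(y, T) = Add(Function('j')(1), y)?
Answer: Rational(17000, 325465001) ≈ 5.2233e-5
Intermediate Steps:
Function('j')(O) = Pow(Add(-1, O), 2) (Function('j')(O) = Mul(Add(-1, O), Add(-1, O)) = Pow(Add(-1, O), 2))
Function('A')(y, T) = y (Function('A')(y, T) = Add(Pow(Add(-1, 1), 2), y) = Add(Pow(0, 2), y) = Add(0, y) = y)
k = -647 (k = Add(-87, Mul(-8, 70)) = Add(-87, -560) = -647)
u = Rational(10999001, 17000) (u = Add(Pow(17000, -1), Mul(-1, -647)) = Add(Rational(1, 17000), 647) = Rational(10999001, 17000) ≈ 647.00)
Pow(Add(u, 18498), -1) = Pow(Add(Rational(10999001, 17000), 18498), -1) = Pow(Rational(325465001, 17000), -1) = Rational(17000, 325465001)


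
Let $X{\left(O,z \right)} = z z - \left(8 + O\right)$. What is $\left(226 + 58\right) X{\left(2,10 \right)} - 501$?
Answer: $25059$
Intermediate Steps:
$X{\left(O,z \right)} = -8 + z^{2} - O$ ($X{\left(O,z \right)} = z^{2} - \left(8 + O\right) = -8 + z^{2} - O$)
$\left(226 + 58\right) X{\left(2,10 \right)} - 501 = \left(226 + 58\right) \left(-8 + 10^{2} - 2\right) - 501 = 284 \left(-8 + 100 - 2\right) - 501 = 284 \cdot 90 - 501 = 25560 - 501 = 25059$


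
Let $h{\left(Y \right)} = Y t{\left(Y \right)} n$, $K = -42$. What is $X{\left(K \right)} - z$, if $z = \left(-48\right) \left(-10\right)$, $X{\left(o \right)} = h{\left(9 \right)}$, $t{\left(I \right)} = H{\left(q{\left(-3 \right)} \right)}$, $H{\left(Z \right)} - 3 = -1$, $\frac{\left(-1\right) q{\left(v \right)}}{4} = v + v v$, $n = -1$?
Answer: $-498$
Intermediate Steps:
$q{\left(v \right)} = - 4 v - 4 v^{2}$ ($q{\left(v \right)} = - 4 \left(v + v v\right) = - 4 \left(v + v^{2}\right) = - 4 v - 4 v^{2}$)
$H{\left(Z \right)} = 2$ ($H{\left(Z \right)} = 3 - 1 = 2$)
$t{\left(I \right)} = 2$
$h{\left(Y \right)} = - 2 Y$ ($h{\left(Y \right)} = Y 2 \left(-1\right) = 2 Y \left(-1\right) = - 2 Y$)
$X{\left(o \right)} = -18$ ($X{\left(o \right)} = \left(-2\right) 9 = -18$)
$z = 480$
$X{\left(K \right)} - z = -18 - 480 = -498$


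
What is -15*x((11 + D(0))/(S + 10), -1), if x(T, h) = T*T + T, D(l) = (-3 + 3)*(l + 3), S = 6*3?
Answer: -6435/784 ≈ -8.2079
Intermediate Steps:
S = 18
D(l) = 0 (D(l) = 0*(3 + l) = 0)
x(T, h) = T + T**2 (x(T, h) = T**2 + T = T + T**2)
-15*x((11 + D(0))/(S + 10), -1) = -15*(11 + 0)/(18 + 10)*(1 + (11 + 0)/(18 + 10)) = -15*11/28*(1 + 11/28) = -15*11*(1/28)*(1 + 11*(1/28)) = -165*(1 + 11/28)/28 = -165*39/(28*28) = -15*429/784 = -6435/784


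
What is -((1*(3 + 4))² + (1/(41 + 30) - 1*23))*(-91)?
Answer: 168077/71 ≈ 2367.3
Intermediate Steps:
-((1*(3 + 4))² + (1/(41 + 30) - 1*23))*(-91) = -((1*7)² + (1/71 - 23))*(-91) = -(7² + (1/71 - 23))*(-91) = -(49 - 1632/71)*(-91) = -1847*(-91)/71 = -1*(-168077/71) = 168077/71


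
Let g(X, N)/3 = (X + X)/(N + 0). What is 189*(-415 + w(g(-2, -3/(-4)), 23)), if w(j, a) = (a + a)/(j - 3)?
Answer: -1498959/19 ≈ -78893.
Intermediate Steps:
g(X, N) = 6*X/N (g(X, N) = 3*((X + X)/(N + 0)) = 3*((2*X)/N) = 3*(2*X/N) = 6*X/N)
w(j, a) = 2*a/(-3 + j) (w(j, a) = (2*a)/(-3 + j) = 2*a/(-3 + j))
189*(-415 + w(g(-2, -3/(-4)), 23)) = 189*(-415 + 2*23/(-3 + 6*(-2)/(-3/(-4)))) = 189*(-415 + 2*23/(-3 + 6*(-2)/(-3*(-1/4)))) = 189*(-415 + 2*23/(-3 + 6*(-2)/(3/4))) = 189*(-415 + 2*23/(-3 + 6*(-2)*(4/3))) = 189*(-415 + 2*23/(-3 - 16)) = 189*(-415 + 2*23/(-19)) = 189*(-415 + 2*23*(-1/19)) = 189*(-415 - 46/19) = 189*(-7931/19) = -1498959/19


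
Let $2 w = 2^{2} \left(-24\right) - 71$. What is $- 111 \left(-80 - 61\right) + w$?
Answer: $\frac{31135}{2} \approx 15568.0$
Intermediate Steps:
$w = - \frac{167}{2}$ ($w = \frac{2^{2} \left(-24\right) - 71}{2} = \frac{4 \left(-24\right) - 71}{2} = \frac{-96 - 71}{2} = \frac{1}{2} \left(-167\right) = - \frac{167}{2} \approx -83.5$)
$- 111 \left(-80 - 61\right) + w = - 111 \left(-80 - 61\right) - \frac{167}{2} = \left(-111\right) \left(-141\right) - \frac{167}{2} = 15651 - \frac{167}{2} = \frac{31135}{2}$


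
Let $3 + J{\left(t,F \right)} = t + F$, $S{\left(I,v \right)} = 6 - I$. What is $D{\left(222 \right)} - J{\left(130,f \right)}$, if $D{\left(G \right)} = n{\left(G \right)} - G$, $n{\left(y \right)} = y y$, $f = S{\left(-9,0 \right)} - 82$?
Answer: $49002$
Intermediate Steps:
$f = -67$ ($f = \left(6 - -9\right) - 82 = \left(6 + 9\right) - 82 = 15 - 82 = -67$)
$n{\left(y \right)} = y^{2}$
$D{\left(G \right)} = G^{2} - G$
$J{\left(t,F \right)} = -3 + F + t$ ($J{\left(t,F \right)} = -3 + \left(t + F\right) = -3 + \left(F + t\right) = -3 + F + t$)
$D{\left(222 \right)} - J{\left(130,f \right)} = 222 \left(-1 + 222\right) - \left(-3 - 67 + 130\right) = 222 \cdot 221 - 60 = 49062 - 60 = 49002$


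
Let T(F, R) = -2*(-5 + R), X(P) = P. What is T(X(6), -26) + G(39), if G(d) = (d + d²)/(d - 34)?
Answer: 374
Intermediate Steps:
G(d) = (d + d²)/(-34 + d)
T(F, R) = 10 - 2*R
T(X(6), -26) + G(39) = (10 - 2*(-26)) + 39*(1 + 39)/(-34 + 39) = (10 + 52) + 39*40/5 = 62 + 39*(⅕)*40 = 62 + 312 = 374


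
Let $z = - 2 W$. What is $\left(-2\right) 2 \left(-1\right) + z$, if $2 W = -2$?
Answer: $6$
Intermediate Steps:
$W = -1$ ($W = \frac{1}{2} \left(-2\right) = -1$)
$z = 2$ ($z = \left(-2\right) \left(-1\right) = 2$)
$\left(-2\right) 2 \left(-1\right) + z = \left(-2\right) 2 \left(-1\right) + 2 = \left(-4\right) \left(-1\right) + 2 = 4 + 2 = 6$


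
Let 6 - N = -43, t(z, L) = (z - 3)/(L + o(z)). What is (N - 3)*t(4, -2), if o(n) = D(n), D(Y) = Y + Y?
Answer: 23/3 ≈ 7.6667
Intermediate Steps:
D(Y) = 2*Y
o(n) = 2*n
t(z, L) = (-3 + z)/(L + 2*z) (t(z, L) = (z - 3)/(L + 2*z) = (-3 + z)/(L + 2*z))
N = 49 (N = 6 - 1*(-43) = 6 + 43 = 49)
(N - 3)*t(4, -2) = (49 - 3)*((-3 + 4)/(-2 + 2*4)) = 46*(1/(-2 + 8)) = 46*(1/6) = 23/3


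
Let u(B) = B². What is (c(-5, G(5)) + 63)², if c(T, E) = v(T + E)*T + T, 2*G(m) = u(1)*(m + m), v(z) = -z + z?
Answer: 3364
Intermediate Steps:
v(z) = 0
G(m) = m (G(m) = (1²*(m + m))/2 = (1*(2*m))/2 = (2*m)/2 = m)
c(T, E) = T (c(T, E) = 0*T + T = 0 + T = T)
(c(-5, G(5)) + 63)² = (-5 + 63)² = 58² = 3364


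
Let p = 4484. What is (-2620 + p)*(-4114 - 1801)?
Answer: -11025560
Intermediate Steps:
(-2620 + p)*(-4114 - 1801) = (-2620 + 4484)*(-4114 - 1801) = 1864*(-5915) = -11025560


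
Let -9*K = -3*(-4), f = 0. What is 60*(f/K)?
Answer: 0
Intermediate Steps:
K = -4/3 (K = -(-1)*(-4)/3 = -⅑*12 = -4/3 ≈ -1.3333)
60*(f/K) = 60*(0/(-4/3)) = 60*(0*(-¾)) = 60*0 = 0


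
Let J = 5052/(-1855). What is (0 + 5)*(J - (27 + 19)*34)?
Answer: -2906272/371 ≈ -7833.6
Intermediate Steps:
J = -5052/1855 (J = 5052*(-1/1855) = -5052/1855 ≈ -2.7234)
(0 + 5)*(J - (27 + 19)*34) = (0 + 5)*(-5052/1855 - (27 + 19)*34) = 5*(-5052/1855 - 46*34) = 5*(-5052/1855 - 1*1564) = 5*(-5052/1855 - 1564) = 5*(-2906272/1855) = -2906272/371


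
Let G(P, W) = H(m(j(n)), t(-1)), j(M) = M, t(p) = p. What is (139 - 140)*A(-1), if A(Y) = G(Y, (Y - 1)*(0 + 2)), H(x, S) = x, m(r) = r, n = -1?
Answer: 1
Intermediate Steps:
G(P, W) = -1
A(Y) = -1
(139 - 140)*A(-1) = (139 - 140)*(-1) = -1*(-1) = 1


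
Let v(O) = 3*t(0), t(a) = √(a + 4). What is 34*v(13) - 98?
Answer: 106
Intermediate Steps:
t(a) = √(4 + a)
v(O) = 6 (v(O) = 3*√(4 + 0) = 3*√4 = 3*2 = 6)
34*v(13) - 98 = 34*6 - 98 = 204 - 98 = 106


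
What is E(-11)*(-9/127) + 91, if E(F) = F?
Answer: 11656/127 ≈ 91.780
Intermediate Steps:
E(-11)*(-9/127) + 91 = -(-99)/127 + 91 = -11*(-9/127) + 91 = 99/127 + 91 = 11656/127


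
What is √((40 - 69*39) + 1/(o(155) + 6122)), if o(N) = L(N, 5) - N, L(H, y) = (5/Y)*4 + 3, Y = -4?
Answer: I*√94325821510/5965 ≈ 51.488*I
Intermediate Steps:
L(H, y) = -2 (L(H, y) = (5/(-4))*4 + 3 = (5*(-¼))*4 + 3 = -5/4*4 + 3 = -5 + 3 = -2)
o(N) = -2 - N
√((40 - 69*39) + 1/(o(155) + 6122)) = √((40 - 69*39) + 1/((-2 - 1*155) + 6122)) = √((40 - 2691) + 1/((-2 - 155) + 6122)) = √(-2651 + 1/(-157 + 6122)) = √(-2651 + 1/5965) = √(-15813214/5965) = I*√94325821510/5965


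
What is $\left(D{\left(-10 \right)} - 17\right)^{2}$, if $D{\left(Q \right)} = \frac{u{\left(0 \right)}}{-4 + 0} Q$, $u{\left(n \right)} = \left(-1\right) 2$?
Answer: $484$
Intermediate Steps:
$u{\left(n \right)} = -2$
$D{\left(Q \right)} = \frac{Q}{2}$ ($D{\left(Q \right)} = - \frac{2}{-4 + 0} Q = - \frac{2}{-4} Q = \left(-2\right) \left(- \frac{1}{4}\right) Q = \frac{Q}{2}$)
$\left(D{\left(-10 \right)} - 17\right)^{2} = \left(\frac{1}{2} \left(-10\right) - 17\right)^{2} = \left(-5 - 17\right)^{2} = \left(-22\right)^{2} = 484$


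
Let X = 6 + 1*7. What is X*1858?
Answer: 24154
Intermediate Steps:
X = 13 (X = 6 + 7 = 13)
X*1858 = 13*1858 = 24154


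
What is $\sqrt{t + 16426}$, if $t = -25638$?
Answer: $14 i \sqrt{47} \approx 95.979 i$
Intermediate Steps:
$\sqrt{t + 16426} = \sqrt{-25638 + 16426} = \sqrt{-9212} = 14 i \sqrt{47}$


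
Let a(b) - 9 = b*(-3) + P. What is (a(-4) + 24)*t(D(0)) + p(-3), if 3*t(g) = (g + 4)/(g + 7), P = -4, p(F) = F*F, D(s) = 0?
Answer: 353/21 ≈ 16.810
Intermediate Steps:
p(F) = F**2
t(g) = (4 + g)/(3*(7 + g)) (t(g) = ((g + 4)/(g + 7))/3 = ((4 + g)/(7 + g))/3 = (4 + g)/(3*(7 + g)))
a(b) = 5 - 3*b (a(b) = 9 + (b*(-3) - 4) = 9 + (-3*b - 4) = 9 + (-4 - 3*b) = 5 - 3*b)
(a(-4) + 24)*t(D(0)) + p(-3) = ((5 - 3*(-4)) + 24)*((4 + 0)/(3*(7 + 0))) + (-3)**2 = ((5 + 12) + 24)*((1/3)*4/7) + 9 = (17 + 24)*((1/3)*(1/7)*4) + 9 = 41*(4/21) + 9 = 164/21 + 9 = 353/21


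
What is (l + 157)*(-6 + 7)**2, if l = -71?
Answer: 86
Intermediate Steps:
(l + 157)*(-6 + 7)**2 = (-71 + 157)*(-6 + 7)**2 = 86*1**2 = 86*1 = 86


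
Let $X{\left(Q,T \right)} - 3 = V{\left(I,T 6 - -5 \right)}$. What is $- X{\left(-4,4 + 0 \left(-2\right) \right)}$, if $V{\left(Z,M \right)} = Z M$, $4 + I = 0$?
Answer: $113$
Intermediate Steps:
$I = -4$ ($I = -4 + 0 = -4$)
$V{\left(Z,M \right)} = M Z$
$X{\left(Q,T \right)} = -17 - 24 T$ ($X{\left(Q,T \right)} = 3 + \left(T 6 - -5\right) \left(-4\right) = 3 + \left(6 T + 5\right) \left(-4\right) = 3 + \left(5 + 6 T\right) \left(-4\right) = 3 - \left(20 + 24 T\right) = -17 - 24 T$)
$- X{\left(-4,4 + 0 \left(-2\right) \right)} = - (-17 - 24 \left(4 + 0 \left(-2\right)\right)) = - (-17 - 24 \left(4 + 0\right)) = - (-17 - 96) = \left(-1\right) \left(-113\right) = 113$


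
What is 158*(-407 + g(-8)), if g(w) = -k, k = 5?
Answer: -65096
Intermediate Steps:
g(w) = -5 (g(w) = -1*5 = -5)
158*(-407 + g(-8)) = 158*(-407 - 5) = 158*(-412) = -65096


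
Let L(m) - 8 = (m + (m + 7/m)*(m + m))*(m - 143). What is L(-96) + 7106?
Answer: -4378536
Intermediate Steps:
L(m) = 8 + (-143 + m)*(m + 2*m*(m + 7/m)) (L(m) = 8 + (m + (m + 7/m)*(m + m))*(m - 143) = 8 + (m + (m + 7/m)*(2*m))*(-143 + m) = 8 + (m + 2*m*(m + 7/m))*(-143 + m) = 8 + (-143 + m)*(m + 2*m*(m + 7/m)))
L(-96) + 7106 = (-1994 - 285*(-96)² - 129*(-96) + 2*(-96)³) + 7106 = (-1994 - 285*9216 + 12384 + 2*(-884736)) + 7106 = (-1994 - 2626560 + 12384 - 1769472) + 7106 = -4385642 + 7106 = -4378536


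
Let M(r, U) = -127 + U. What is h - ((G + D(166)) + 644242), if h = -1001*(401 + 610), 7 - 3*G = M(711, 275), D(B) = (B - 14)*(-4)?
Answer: -1655598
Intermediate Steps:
D(B) = 56 - 4*B (D(B) = (-14 + B)*(-4) = 56 - 4*B)
G = -47 (G = 7/3 - (-127 + 275)/3 = 7/3 - ⅓*148 = 7/3 - 148/3 = -47)
h = -1012011 (h = -1001*1011 = -1012011)
h - ((G + D(166)) + 644242) = -1012011 - ((-47 + (56 - 4*166)) + 644242) = -1012011 - ((-47 + (56 - 664)) + 644242) = -1012011 - ((-47 - 608) + 644242) = -1012011 - (-655 + 644242) = -1012011 - 1*643587 = -1012011 - 643587 = -1655598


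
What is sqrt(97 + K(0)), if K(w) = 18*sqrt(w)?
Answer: sqrt(97) ≈ 9.8489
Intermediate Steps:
sqrt(97 + K(0)) = sqrt(97 + 18*sqrt(0)) = sqrt(97 + 18*0) = sqrt(97 + 0) = sqrt(97)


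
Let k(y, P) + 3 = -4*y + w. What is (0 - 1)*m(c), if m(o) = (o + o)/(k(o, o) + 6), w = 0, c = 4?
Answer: 8/13 ≈ 0.61539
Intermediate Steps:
k(y, P) = -3 - 4*y (k(y, P) = -3 + (-4*y + 0) = -3 - 4*y)
m(o) = 2*o/(3 - 4*o) (m(o) = (o + o)/((-3 - 4*o) + 6) = (2*o)/(3 - 4*o) = 2*o/(3 - 4*o))
(0 - 1)*m(c) = (0 - 1)*(-2*4/(-3 + 4*4)) = -(-2)*4/(-3 + 16) = -(-2)*4/13 = -1*(-8/13) = 8/13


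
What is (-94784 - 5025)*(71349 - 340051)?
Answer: 26818877918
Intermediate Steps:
(-94784 - 5025)*(71349 - 340051) = -99809*(-268702) = 26818877918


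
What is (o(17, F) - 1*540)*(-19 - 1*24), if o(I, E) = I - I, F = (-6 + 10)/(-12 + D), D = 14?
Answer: 23220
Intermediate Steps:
F = 2 (F = (-6 + 10)/(-12 + 14) = 4/2 = 4*(½) = 2)
o(I, E) = 0
(o(17, F) - 1*540)*(-19 - 1*24) = (0 - 1*540)*(-19 - 1*24) = (0 - 540)*(-19 - 24) = -540*(-43) = 23220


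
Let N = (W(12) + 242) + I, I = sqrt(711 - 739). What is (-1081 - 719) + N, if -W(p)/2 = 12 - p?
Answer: -1558 + 2*I*sqrt(7) ≈ -1558.0 + 5.2915*I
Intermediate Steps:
W(p) = -24 + 2*p (W(p) = -2*(12 - p) = -24 + 2*p)
I = 2*I*sqrt(7) (I = sqrt(-28) = 2*I*sqrt(7) ≈ 5.2915*I)
N = 242 + 2*I*sqrt(7) (N = ((-24 + 2*12) + 242) + 2*I*sqrt(7) = ((-24 + 24) + 242) + 2*I*sqrt(7) = (0 + 242) + 2*I*sqrt(7) = 242 + 2*I*sqrt(7) ≈ 242.0 + 5.2915*I)
(-1081 - 719) + N = (-1081 - 719) + (242 + 2*I*sqrt(7)) = -1800 + (242 + 2*I*sqrt(7)) = -1558 + 2*I*sqrt(7)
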